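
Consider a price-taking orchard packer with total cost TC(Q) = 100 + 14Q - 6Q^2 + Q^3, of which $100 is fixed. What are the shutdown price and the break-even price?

Shutdown price = $5; break-even price = $29

AVC = 14 - 6Q + Q^2; minimized at Q = 3, giving min AVC = $5. That is the shutdown price.
ATC = 100/Q + 14 - 6Q + Q^2. Setting dATC/dQ = −100/Q^2 − 6 + 2Q = 0 gives Q = 5 (since 2·5^3 − 6·5^2 = 100).
min ATC = 100/5 + 14 − 6·5 + 5^2 = $29. That is the break-even price.
Between these two prices the firm operates at a loss; above $29 it earns a profit.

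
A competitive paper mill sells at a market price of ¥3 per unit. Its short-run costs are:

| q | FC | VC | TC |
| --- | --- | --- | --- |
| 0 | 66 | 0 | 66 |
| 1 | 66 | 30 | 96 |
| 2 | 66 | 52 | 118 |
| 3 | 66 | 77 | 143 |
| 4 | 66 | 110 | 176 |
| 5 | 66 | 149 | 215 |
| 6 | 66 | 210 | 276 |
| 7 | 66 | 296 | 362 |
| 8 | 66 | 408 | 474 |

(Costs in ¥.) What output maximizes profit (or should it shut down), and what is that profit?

Profit at each row (π = 3q − TC): q=0: -66; q=1: -93; q=2: -112; q=3: -134; q=4: -164; q=5: -200; q=6: -258; q=7: -341; q=8: -450.
Profit is highest at q = 0. Equivalently, the lowest AVC in the table is 77/3 ≈ ¥25.67 at q = 3, and P = ¥3 falls below it — price never covers variable cost, so the firm shuts down and loses only its fixed cost.

q = 0 (shut down); profit = -¥66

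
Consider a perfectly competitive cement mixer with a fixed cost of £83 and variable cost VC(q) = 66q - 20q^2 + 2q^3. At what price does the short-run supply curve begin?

Short-run supply begins at min AVC. From VC = 66q - 20q^2 + 2q^3, AVC = 66 - 20q + 2q^2.
dAVC/dq = -20 + 4q = 0 gives q = 5. min AVC = 66 - 20·5 + 2·5^2 = 16.
So the shutdown price is £16.

£16 per unit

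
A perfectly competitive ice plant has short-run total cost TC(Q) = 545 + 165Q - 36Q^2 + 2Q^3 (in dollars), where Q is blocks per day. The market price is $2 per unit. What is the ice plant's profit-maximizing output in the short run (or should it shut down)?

Shut down

Variable cost is VC = 165Q - 36Q^2 + 2Q^3, so AVC = VC/Q = 165 - 36Q + 2Q^2 and MC = dTC/dQ = 165 - 72Q + 6Q^2.
AVC hits its minimum where MC = AVC, at Q = 9, giving min AVC = 165 - 36·9 + 2·9^2 = $3.
With P < min AVC ($2 < $3), every unit sold adds to the loss.
The firm minimizes its loss by shutting down and losing only its fixed cost of $545.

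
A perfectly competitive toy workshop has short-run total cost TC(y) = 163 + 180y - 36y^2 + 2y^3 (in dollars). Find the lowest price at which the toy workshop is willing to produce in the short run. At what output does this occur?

$18 per unit, at y = 9

The shutdown price is the minimum of AVC. VC = 180y - 36y^2 + 2y^3, so AVC = 180 - 36y + 2y^2.
dAVC/dy = -36 + 4y = 0 gives y = 9. min AVC = 180 - 36·9 + 2·9^2 = 18.
So the shutdown price is $18.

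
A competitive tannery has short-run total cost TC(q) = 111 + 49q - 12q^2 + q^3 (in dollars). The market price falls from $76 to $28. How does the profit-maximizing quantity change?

Output falls from 9 to 7

MC = 49 - 24q + 3q^2; the shutdown threshold is min AVC = $13 (at q = 6).
At P = $76 ≥ min AVC, set P = MC on the rising branch: q = 9.
At P = $28 ≥ min AVC, set P = MC: q = 7. The firm stays open but cuts output.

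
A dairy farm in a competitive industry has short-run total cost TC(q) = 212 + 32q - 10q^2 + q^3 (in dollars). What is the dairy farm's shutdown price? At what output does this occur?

The firm shuts down when price falls below the minimum of average variable cost. AVC = VC/q = 32 - 10q + q^2.
At the minimum of AVC, MC = AVC. MC = 32 - 20q + 3q^2; setting MC = AVC gives 2q^2 - 10q = 0, so q = 5. min AVC = 7.
The firm shuts down for any P below $7.

$7 per unit, at q = 5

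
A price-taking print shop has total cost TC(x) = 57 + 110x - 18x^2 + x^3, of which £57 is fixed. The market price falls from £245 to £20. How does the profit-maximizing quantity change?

AVC = 110 - 18x + x^2, minimized at x = 9 where min AVC = £29. MC = 110 - 36x + 3x^2.
At P = £245 ≥ min AVC, set P = MC on the rising branch: x = 15.
At P = £20 < min AVC = £29, price no longer covers variable cost at any output, so the firm shuts down: x = 0.

Output falls from 15 to 0 (the firm shuts down)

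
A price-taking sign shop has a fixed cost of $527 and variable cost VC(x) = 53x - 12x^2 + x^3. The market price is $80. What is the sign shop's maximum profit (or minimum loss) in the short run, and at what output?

AVC = 53 - 12x + x^2 has its minimum $17 at x = 6; price $80 clears that bar, so the firm operates.
MC = 53 - 24x + 3x^2. Setting P = MC and taking the root on the rising branch gives x* = 9.
TR = 80·9 = 720. TC = 527 + 234 = 761. Profit = 720 − 761 = -$41.
By producing, the firm covers all variable cost plus $486 of fixed cost; shutting down would lose the full $527.

Profit = -$41 at x = 9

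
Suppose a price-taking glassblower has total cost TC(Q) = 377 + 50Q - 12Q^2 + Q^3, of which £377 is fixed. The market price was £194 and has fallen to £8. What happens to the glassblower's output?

Output falls from 12 to 0 (the firm shuts down)

MC = 50 - 24Q + 3Q^2; the shutdown threshold is min AVC = £14 (at Q = 6).
At P = £194 ≥ min AVC, set P = MC on the rising branch: Q = 12.
At P = £8 < min AVC = £14, price no longer covers variable cost at any output, so the firm shuts down: Q = 0.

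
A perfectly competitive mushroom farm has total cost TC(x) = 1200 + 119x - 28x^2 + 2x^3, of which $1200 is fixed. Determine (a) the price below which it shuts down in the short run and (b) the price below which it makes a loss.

AVC = 119 - 28x + 2x^2; minimized at x = 7, giving min AVC = $21. That is the shutdown price.
ATC = 1200/x + 119 - 28x + 2x^2. Setting dATC/dx = −1200/x^2 − 28 + 4x = 0 gives x = 10 (since 4·10^3 − 28·10^2 = 1200).
min ATC = 1200/10 + 119 − 28·10 + 2·10^2 = $159. That is the break-even price.
For $21 ≤ P < $159 the firm produces at a loss; below $21 it shuts down.

Shutdown price = $21; break-even price = $159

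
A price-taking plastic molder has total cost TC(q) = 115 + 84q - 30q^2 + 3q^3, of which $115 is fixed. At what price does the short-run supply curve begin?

$9 per unit

The firm shuts down when price falls below the minimum of average variable cost. AVC = VC/q = 84 - 30q + 3q^2.
At the minimum of AVC, MC = AVC. MC = 84 - 60q + 9q^2; setting MC = AVC gives 6q^2 - 30q = 0, so q = 5. min AVC = 9.
For P < $9 the firm produces nothing.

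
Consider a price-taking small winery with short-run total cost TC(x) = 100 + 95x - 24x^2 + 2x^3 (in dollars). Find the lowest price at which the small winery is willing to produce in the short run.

$23 per unit

The shutdown price is the minimum of AVC. VC = 95x - 24x^2 + 2x^3, so AVC = 95 - 24x + 2x^2.
At the minimum of AVC, MC = AVC. MC = 95 - 48x + 6x^2; setting MC = AVC gives 4x^2 - 24x = 0, so x = 6. min AVC = 23.
So the shutdown price is $23.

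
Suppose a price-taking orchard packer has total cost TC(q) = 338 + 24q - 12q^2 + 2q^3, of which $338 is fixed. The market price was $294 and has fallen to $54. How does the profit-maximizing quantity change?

MC = 24 - 24q + 6q^2; the shutdown threshold is min AVC = $6 (at q = 3).
With P = $294 above the shutdown price, P = MC gives q = 9.
At P = $54 ≥ min AVC, set P = MC: q = 5. The firm stays open but cuts output.

Output falls from 9 to 5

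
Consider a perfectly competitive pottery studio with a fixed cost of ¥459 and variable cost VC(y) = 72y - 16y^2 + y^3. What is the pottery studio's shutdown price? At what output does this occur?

Short-run supply begins at min AVC. From VC = 72y - 16y^2 + y^3, AVC = 72 - 16y + y^2.
At the minimum of AVC, MC = AVC. MC = 72 - 32y + 3y^2; setting MC = AVC gives 2y^2 - 16y = 0, so y = 8. min AVC = 8.
So the shutdown price is ¥8.

¥8 per unit, at y = 8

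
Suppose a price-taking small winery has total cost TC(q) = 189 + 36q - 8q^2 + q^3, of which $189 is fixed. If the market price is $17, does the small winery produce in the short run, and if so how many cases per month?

Shut down

Variable cost is VC = 36q - 8q^2 + q^3, so AVC = VC/q = 36 - 8q + q^2 and MC = dTC/dq = 36 - 16q + 3q^2.
AVC is minimized where dAVC/dq = -8 + 2q = 0, at q = 4; min AVC = 36 - 8·4 + 4^2 = $20.
P = $17 lies below min AVC = $20; no output level covers variable cost.
Shutting down limits the loss to fixed cost, $189.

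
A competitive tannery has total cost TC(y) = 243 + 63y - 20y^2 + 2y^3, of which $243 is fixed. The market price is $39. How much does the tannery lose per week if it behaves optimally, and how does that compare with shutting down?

AVC = 63 - 20y + 2y^2 has its minimum $13 at y = 5; price $39 clears that bar, so the firm operates.
With MC = 63 - 40y + 6y^2, P = MC on the upward-sloping part at y* = 6.
TR = 39·6 = 234. TC = 243 + 90 = 333. Profit = 234 − 333 = -$99.
Shutting down would mean losing the fixed cost of $243, so operating at a loss of $99 is better by $144.

Profit = -$99 at y = 6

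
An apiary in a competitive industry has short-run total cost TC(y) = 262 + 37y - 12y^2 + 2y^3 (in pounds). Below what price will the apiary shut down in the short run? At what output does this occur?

The firm shuts down when price falls below the minimum of average variable cost. AVC = VC/y = 37 - 12y + 2y^2.
At the minimum of AVC, MC = AVC. MC = 37 - 24y + 6y^2; setting MC = AVC gives 4y^2 - 12y = 0, so y = 3. min AVC = 19.
The firm shuts down for any P below £19.

£19 per unit, at y = 3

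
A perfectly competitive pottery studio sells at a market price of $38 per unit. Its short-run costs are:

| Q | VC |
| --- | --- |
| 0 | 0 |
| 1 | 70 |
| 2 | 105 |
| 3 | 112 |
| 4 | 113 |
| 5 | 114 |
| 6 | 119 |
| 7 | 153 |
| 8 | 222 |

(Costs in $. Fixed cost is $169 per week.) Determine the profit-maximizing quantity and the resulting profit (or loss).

Profit at each row (π = 38Q − TC): Q=0: -169; Q=1: -201; Q=2: -198; Q=3: -167; Q=4: -130; Q=5: -93; Q=6: -60; Q=7: -56; Q=8: -87.
Profit is maximized at Q = 7. AVC there is 153/7 = $21.86 ≤ P, so producing beats shutting down (which would give -$169).

Q = 7; profit = -$56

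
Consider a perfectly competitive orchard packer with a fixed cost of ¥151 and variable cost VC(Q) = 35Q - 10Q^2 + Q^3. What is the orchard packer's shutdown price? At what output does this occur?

Short-run supply begins at min AVC. From VC = 35Q - 10Q^2 + Q^3, AVC = 35 - 10Q + Q^2.
At the minimum of AVC, MC = AVC. MC = 35 - 20Q + 3Q^2; setting MC = AVC gives 2Q^2 - 10Q = 0, so Q = 5. min AVC = 10.
The firm shuts down for any P below ¥10.

¥10 per unit, at Q = 5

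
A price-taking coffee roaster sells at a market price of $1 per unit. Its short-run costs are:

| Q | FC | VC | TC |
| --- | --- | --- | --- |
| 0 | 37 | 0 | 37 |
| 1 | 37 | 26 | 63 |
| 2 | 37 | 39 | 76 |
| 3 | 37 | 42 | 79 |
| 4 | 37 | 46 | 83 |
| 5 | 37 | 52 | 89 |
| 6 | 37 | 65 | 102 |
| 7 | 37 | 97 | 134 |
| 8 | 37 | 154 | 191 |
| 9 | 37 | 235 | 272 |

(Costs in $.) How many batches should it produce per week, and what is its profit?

Profit at each row (π = 1Q − TC): Q=0: -37; Q=1: -62; Q=2: -74; Q=3: -76; Q=4: -79; Q=5: -84; Q=6: -96; Q=7: -127; Q=8: -183; Q=9: -263.
Profit is highest at Q = 0. Equivalently, the lowest AVC in the table is 52/5 ≈ $10.40 at Q = 5, and P = $1 falls below it — price never covers variable cost, so the firm shuts down and loses only its fixed cost.

Q = 0 (shut down); profit = -$37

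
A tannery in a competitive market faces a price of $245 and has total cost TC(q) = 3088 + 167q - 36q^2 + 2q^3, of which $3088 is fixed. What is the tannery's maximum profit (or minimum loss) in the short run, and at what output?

AVC = 167 - 36q + 2q^2 has its minimum $5 at q = 9; price $245 clears that bar, so the firm operates.
MC = 167 - 72q + 6q^2. Setting P = MC and taking the root on the rising branch gives q* = 13.
TR = 245·13 = 3185. TC = 3088 + 481 = 3569. Profit = 3185 − 3569 = -$384.
Shutting down would mean losing the fixed cost of $3088, so operating at a loss of $384 is better by $2704.

Profit = -$384 at q = 13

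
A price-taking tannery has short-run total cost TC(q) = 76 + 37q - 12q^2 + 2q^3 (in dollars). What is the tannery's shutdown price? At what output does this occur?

$19 per unit, at q = 3

Short-run supply begins at min AVC. From VC = 37q - 12q^2 + 2q^3, AVC = 37 - 12q + 2q^2.
At the minimum of AVC, MC = AVC. MC = 37 - 24q + 6q^2; setting MC = AVC gives 4q^2 - 12q = 0, so q = 3. min AVC = 19.
So the shutdown price is $19.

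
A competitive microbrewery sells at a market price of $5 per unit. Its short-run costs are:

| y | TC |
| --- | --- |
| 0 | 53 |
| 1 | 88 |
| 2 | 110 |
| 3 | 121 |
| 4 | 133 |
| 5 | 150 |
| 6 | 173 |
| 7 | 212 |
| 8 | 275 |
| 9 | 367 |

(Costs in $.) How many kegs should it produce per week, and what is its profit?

Profit at each row (π = 5y − TC): y=0: -53; y=1: -83; y=2: -100; y=3: -106; y=4: -113; y=5: -125; y=6: -143; y=7: -177; y=8: -235; y=9: -322.
Profit is highest at y = 0. Equivalently, the lowest AVC in the table is 97/5 ≈ $19.40 at y = 5, and P = $5 falls below it — price never covers variable cost, so the firm shuts down and loses only its fixed cost.

y = 0 (shut down); profit = -$53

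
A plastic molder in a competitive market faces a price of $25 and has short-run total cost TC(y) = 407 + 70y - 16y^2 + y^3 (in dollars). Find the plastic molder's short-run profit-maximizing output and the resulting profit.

Profit = -$245 at y = 9

AVC = 70 - 16y + y^2; min AVC = $6 at y = 8. Since P = $25 ≥ min AVC, the firm produces.
With MC = 70 - 32y + 3y^2, P = MC on the upward-sloping part at y* = 9.
TR = 25·9 = 225. TC = 407 + 63 = 470. Profit = 225 − 470 = -$245.
That loss of $245 beats the $407 the firm would lose by shutting down; producing recovers $162 of fixed cost.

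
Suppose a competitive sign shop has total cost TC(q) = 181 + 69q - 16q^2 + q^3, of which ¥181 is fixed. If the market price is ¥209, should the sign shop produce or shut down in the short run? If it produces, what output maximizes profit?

From TC, MC = TC'(q) = 69 - 32q + 3q^2 and AVC = VC/q = 69 - 16q + q^2.
AVC hits its minimum where MC = AVC, at q = 8, giving min AVC = 69 - 16·8 + 8^2 = ¥5.
Since P = ¥209 ≥ min AVC = ¥5, price covers variable cost and the firm should produce.
Set P = MC: 209 = 69 - 32q + 3q^2 → -140 - 32q + 3q^2 = 0. The roots are q = -10/3 and q = 14; the profit-maximizing output is on the rising part of MC, so q* = 14.
Check: AVC at q = 14 is ¥41 ≤ P, so revenue covers variable cost.
Profit = P·q − TC = 209·14 − 755 = ¥2171.

Produce at q = 14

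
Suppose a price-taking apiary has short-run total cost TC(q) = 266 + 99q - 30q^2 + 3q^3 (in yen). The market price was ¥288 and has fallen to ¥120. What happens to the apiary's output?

MC = 99 - 60q + 9q^2; the shutdown threshold is min AVC = ¥24 (at q = 5).
At P = ¥288 ≥ min AVC, set P = MC on the rising branch: q = 9.
At P = ¥120 ≥ min AVC, set P = MC: q = 7. The firm stays open but cuts output.

Output falls from 9 to 7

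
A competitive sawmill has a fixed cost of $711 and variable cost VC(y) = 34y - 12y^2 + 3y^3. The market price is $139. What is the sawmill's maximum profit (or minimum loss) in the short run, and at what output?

AVC = 34 - 12y + 3y^2; min AVC = $22 at y = 2. Since P = $139 ≥ min AVC, the firm produces.
With MC = 34 - 24y + 9y^2, P = MC on the upward-sloping part at y* = 5.
TR = 139·5 = 695. TC = 711 + 245 = 956. Profit = 695 − 956 = -$261.
By producing, the firm covers all variable cost plus $450 of fixed cost; shutting down would lose the full $711.

Profit = -$261 at y = 5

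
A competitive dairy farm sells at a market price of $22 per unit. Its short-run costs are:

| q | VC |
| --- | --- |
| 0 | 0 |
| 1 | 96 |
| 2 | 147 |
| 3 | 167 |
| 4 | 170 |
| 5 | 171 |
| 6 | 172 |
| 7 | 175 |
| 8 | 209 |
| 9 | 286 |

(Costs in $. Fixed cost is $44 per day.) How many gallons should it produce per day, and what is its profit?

q = 0 (shut down); profit = -$44

Tabulate TR − TC: q=0: -44; q=1: -118; q=2: -147; q=3: -145; q=4: -126; q=5: -105; q=6: -84; q=7: -65; q=8: -77; q=9: -132.
Profit is highest at q = 0. Equivalently, the lowest AVC in the table is 175/7 ≈ $25 at q = 7, and P = $22 falls below it — price never covers variable cost, so the firm shuts down and loses only its fixed cost.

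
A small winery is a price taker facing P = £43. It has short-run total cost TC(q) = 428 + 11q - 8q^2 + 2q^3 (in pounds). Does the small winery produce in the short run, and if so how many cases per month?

Produce at q = 4

Strip out fixed cost: VC = 11q - 8q^2 + 2q^3. Then AVC = 11 - 8q + 2q^2 and MC = 11 - 16q + 6q^2.
The AVC parabola has its vertex at q = 8/4 = 2, where AVC = 11 - 8·2 + 2·2^2 = £3.
P = £43 exceeds min AVC = £3, so the firm stays open.
Solving P = MC: -32 - 16q + 6q^2 = 0 ⇒ q = -4/3 or 4. On the upward-sloping branch, q* = 4.
Check: AVC at q = 4 is £11 ≤ P, so revenue covers variable cost.
Profit = P·q − TC = 43·4 − 472 = -£300, a loss, but smaller than the £428 fixed cost the firm would lose by shutting down.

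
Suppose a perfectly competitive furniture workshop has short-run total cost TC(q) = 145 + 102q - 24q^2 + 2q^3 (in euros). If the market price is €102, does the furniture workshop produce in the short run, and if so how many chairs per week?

Produce at q = 8

Variable cost is VC = 102q - 24q^2 + 2q^3, so AVC = VC/q = 102 - 24q + 2q^2 and MC = dTC/dq = 102 - 48q + 6q^2.
The AVC parabola has its vertex at q = 24/4 = 6, where AVC = 102 - 24·6 + 2·6^2 = €30.
Because €102 ≥ €30, revenue can cover variable cost; the firm operates.
Set P = MC: 102 = 102 - 48q + 6q^2 → -48q + 6q^2 = 0. The roots are q = 0 and q = 8; the profit-maximizing output is on the rising part of MC, so q* = 8.
Check: AVC at q = 8 is €38 ≤ P, so revenue covers variable cost.
Profit = P·q − TC = 102·8 − 449 = €367.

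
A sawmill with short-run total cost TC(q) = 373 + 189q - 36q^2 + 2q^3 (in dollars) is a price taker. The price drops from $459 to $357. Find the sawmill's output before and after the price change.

Output falls from 15 to 14

MC = 189 - 72q + 6q^2; the shutdown threshold is min AVC = $27 (at q = 9).
With P = $459 above the shutdown price, P = MC gives q = 15.
At P = $357 ≥ min AVC, set P = MC: q = 14. The firm stays open but cuts output.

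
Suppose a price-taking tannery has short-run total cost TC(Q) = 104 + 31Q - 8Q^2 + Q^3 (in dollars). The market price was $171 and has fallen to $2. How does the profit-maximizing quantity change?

AVC = 31 - 8Q + Q^2, minimized at Q = 4 where min AVC = $15. MC = 31 - 16Q + 3Q^2.
At P = $171 ≥ min AVC, set P = MC on the rising branch: Q = 10.
At P = $2 < min AVC = $15, price no longer covers variable cost at any output, so the firm shuts down: Q = 0.

Output falls from 10 to 0 (the firm shuts down)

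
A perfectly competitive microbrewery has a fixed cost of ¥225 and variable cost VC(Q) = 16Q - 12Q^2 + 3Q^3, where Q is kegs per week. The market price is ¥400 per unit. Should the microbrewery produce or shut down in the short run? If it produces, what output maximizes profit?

Produce at Q = 8

From TC, MC = TC'(Q) = 16 - 24Q + 9Q^2 and AVC = VC/Q = 16 - 12Q + 3Q^2.
AVC hits its minimum where MC = AVC, at Q = 2, giving min AVC = 16 - 12·2 + 3·2^2 = ¥4.
Because ¥400 ≥ ¥4, revenue can cover variable cost; the firm operates.
P = MC gives -384 - 24Q + 9Q^2 = 0, with roots -16/3 and 8. Take the larger (rising MC): Q* = 8.
Check: AVC at Q = 8 is ¥112 ≤ P, so revenue covers variable cost.
Profit = P·Q − TC = 400·8 − 1121 = ¥2079.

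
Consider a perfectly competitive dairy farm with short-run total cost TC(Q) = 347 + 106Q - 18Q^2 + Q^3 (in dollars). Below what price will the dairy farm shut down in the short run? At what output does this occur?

$25 per unit, at Q = 9

The firm shuts down when price falls below the minimum of average variable cost. AVC = VC/Q = 106 - 18Q + Q^2.
dAVC/dQ = -18 + 2Q = 0 gives Q = 9. min AVC = 106 - 18·9 + 9^2 = 25.
The firm shuts down for any P below $25.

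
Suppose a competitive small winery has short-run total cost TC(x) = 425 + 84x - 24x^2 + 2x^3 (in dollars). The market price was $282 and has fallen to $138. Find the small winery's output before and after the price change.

Output falls from 11 to 9

AVC = 84 - 24x + 2x^2, minimized at x = 6 where min AVC = $12. MC = 84 - 48x + 6x^2.
With P = $282 above the shutdown price, P = MC gives x = 11.
At P = $138 ≥ min AVC, set P = MC: x = 9. The firm stays open but cuts output.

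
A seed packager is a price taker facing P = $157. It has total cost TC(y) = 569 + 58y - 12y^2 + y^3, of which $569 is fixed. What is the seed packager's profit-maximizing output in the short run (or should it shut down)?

Strip out fixed cost: VC = 58y - 12y^2 + y^3. Then AVC = 58 - 12y + y^2 and MC = 58 - 24y + 3y^2.
AVC is minimized where dAVC/dy = -12 + 2y = 0, at y = 6; min AVC = 58 - 12·6 + 6^2 = $22.
P = $157 exceeds min AVC = $22, so the firm stays open.
Solving P = MC: -99 - 24y + 3y^2 = 0 ⇒ y = -3 or 11. On the upward-sloping branch, y* = 11.
Check: AVC at y = 11 is $47 ≤ P, so revenue covers variable cost.
Profit = P·y − TC = 157·11 − 1086 = $641.

Produce at y = 11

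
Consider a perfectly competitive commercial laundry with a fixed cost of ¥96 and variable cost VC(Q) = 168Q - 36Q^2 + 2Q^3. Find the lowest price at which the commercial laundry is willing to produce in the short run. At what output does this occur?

¥6 per unit, at Q = 9

The firm shuts down when price falls below the minimum of average variable cost. AVC = VC/Q = 168 - 36Q + 2Q^2.
At the minimum of AVC, MC = AVC. MC = 168 - 72Q + 6Q^2; setting MC = AVC gives 4Q^2 - 36Q = 0, so Q = 9. min AVC = 6.
The firm shuts down for any P below ¥6.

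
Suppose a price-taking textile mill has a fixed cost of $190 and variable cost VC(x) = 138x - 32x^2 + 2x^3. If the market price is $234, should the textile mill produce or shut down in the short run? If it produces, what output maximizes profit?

Variable cost is VC = 138x - 32x^2 + 2x^3, so AVC = VC/x = 138 - 32x + 2x^2 and MC = dTC/dx = 138 - 64x + 6x^2.
The AVC parabola has its vertex at x = 32/4 = 8, where AVC = 138 - 32·8 + 2·8^2 = $10.
P = $234 exceeds min AVC = $10, so the firm stays open.
Solving P = MC: -96 - 64x + 6x^2 = 0 ⇒ x = -4/3 or 12. On the upward-sloping branch, x* = 12.
Check: AVC at x = 12 is $42 ≤ P, so revenue covers variable cost.
Profit = P·x − TC = 234·12 − 694 = $2114.

Produce at x = 12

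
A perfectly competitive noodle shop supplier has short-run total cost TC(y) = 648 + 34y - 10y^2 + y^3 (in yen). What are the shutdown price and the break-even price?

Shutdown price = ¥9; break-even price = ¥97

Shutdown price = min AVC. AVC = 34 - 10y + y^2, with vertex at y = 5 and minimum ¥9.
ATC = 648/y + 34 - 10y + y^2. Setting dATC/dy = −648/y^2 − 10 + 2y = 0 gives y = 9 (since 2·9^3 − 10·9^2 = 648).
min ATC = 648/9 + 34 − 10·9 + 9^2 = ¥97. That is the break-even price.
Between these two prices the firm operates at a loss; above ¥97 it earns a profit.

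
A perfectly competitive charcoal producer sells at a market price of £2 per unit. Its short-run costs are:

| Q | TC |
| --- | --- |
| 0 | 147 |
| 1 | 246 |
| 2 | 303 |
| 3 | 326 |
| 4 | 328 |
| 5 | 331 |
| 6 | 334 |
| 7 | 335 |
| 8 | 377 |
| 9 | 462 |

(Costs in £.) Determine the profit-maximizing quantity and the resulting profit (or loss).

Profit at each row (π = 2Q − TC): Q=0: -147; Q=1: -244; Q=2: -299; Q=3: -320; Q=4: -320; Q=5: -321; Q=6: -322; Q=7: -321; Q=8: -361; Q=9: -444.
Profit is highest at Q = 0. Equivalently, the lowest AVC in the table is 188/7 ≈ £26.86 at Q = 7, and P = £2 falls below it — price never covers variable cost, so the firm shuts down and loses only its fixed cost.

Q = 0 (shut down); profit = -£147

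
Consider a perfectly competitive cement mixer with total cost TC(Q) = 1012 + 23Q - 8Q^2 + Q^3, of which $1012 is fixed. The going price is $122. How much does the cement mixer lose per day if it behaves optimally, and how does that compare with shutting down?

AVC = 23 - 8Q + Q^2 has its minimum $7 at Q = 4; price $122 clears that bar, so the firm operates.
With MC = 23 - 16Q + 3Q^2, P = MC on the upward-sloping part at Q* = 9.
TR = 122·9 = 1098. TC = 1012 + 288 = 1300. Profit = 1098 − 1300 = -$202.
Shutting down would mean losing the fixed cost of $1012, so operating at a loss of $202 is better by $810.

Profit = -$202 at Q = 9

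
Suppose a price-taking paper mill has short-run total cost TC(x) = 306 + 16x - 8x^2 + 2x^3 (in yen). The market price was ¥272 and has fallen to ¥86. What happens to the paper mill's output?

AVC = 16 - 8x + 2x^2, minimized at x = 2 where min AVC = ¥8. MC = 16 - 16x + 6x^2.
At P = ¥272 ≥ min AVC, set P = MC on the rising branch: x = 8.
At P = ¥86 ≥ min AVC, set P = MC: x = 5. The firm stays open but cuts output.

Output falls from 8 to 5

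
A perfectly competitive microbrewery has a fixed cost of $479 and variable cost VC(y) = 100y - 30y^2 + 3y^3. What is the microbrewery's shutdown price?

Short-run supply begins at min AVC. From VC = 100y - 30y^2 + 3y^3, AVC = 100 - 30y + 3y^2.
At the minimum of AVC, MC = AVC. MC = 100 - 60y + 9y^2; setting MC = AVC gives 6y^2 - 30y = 0, so y = 5. min AVC = 25.
So the shutdown price is $25.

$25 per unit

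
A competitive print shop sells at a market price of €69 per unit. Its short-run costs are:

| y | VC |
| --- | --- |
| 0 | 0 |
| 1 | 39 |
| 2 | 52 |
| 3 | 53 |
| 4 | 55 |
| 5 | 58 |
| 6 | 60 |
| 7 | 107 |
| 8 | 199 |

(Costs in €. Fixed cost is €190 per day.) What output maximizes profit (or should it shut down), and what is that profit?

Compute π = P·y − TC at each output: y=0: -190; y=1: -160; y=2: -104; y=3: -36; y=4: 31; y=5: 97; y=6: 164; y=7: 186; y=8: 163.
Profit is maximized at y = 7. AVC there is 107/7 = €15.29 ≤ P, so producing beats shutting down (which would give -€190).

y = 7; profit = €186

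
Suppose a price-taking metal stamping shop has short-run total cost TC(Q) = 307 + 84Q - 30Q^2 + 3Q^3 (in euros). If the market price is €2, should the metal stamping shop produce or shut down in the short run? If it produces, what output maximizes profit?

From TC, MC = TC'(Q) = 84 - 60Q + 9Q^2 and AVC = VC/Q = 84 - 30Q + 3Q^2.
The AVC parabola has its vertex at Q = 30/6 = 5, where AVC = 84 - 30·5 + 3·5^2 = €9.
P = €2 lies below min AVC = €9; no output level covers variable cost.
The firm minimizes its loss by shutting down and losing only its fixed cost of €307.

Shut down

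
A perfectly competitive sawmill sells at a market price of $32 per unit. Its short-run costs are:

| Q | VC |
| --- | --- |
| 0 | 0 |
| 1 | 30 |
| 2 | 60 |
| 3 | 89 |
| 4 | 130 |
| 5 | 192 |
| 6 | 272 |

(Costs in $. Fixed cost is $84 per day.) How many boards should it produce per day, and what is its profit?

Tabulate TR − TC: Q=0: -84; Q=1: -82; Q=2: -80; Q=3: -77; Q=4: -86; Q=5: -116; Q=6: -164.
Profit is maximized at Q = 3. AVC there is 89/3 = $29.67 ≤ P, so producing beats shutting down (which would give -$84).

Q = 3; profit = -$77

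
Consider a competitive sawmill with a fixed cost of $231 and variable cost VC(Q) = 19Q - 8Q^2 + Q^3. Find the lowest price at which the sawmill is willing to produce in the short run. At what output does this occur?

The firm shuts down when price falls below the minimum of average variable cost. AVC = VC/Q = 19 - 8Q + Q^2.
At the minimum of AVC, MC = AVC. MC = 19 - 16Q + 3Q^2; setting MC = AVC gives 2Q^2 - 8Q = 0, so Q = 4. min AVC = 3.
The firm shuts down for any P below $3.

$3 per unit, at Q = 4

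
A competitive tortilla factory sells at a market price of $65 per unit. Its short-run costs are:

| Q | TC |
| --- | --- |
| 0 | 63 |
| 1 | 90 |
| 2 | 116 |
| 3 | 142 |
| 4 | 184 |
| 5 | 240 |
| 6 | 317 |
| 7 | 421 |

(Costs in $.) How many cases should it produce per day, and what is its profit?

Q = 5; profit = $85

Compute π = P·Q − TC at each output: Q=0: -63; Q=1: -25; Q=2: 14; Q=3: 53; Q=4: 76; Q=5: 85; Q=6: 73; Q=7: 34.
Profit is maximized at Q = 5. AVC there is 177/5 = $35.40 ≤ P, so producing beats shutting down (which would give -$63).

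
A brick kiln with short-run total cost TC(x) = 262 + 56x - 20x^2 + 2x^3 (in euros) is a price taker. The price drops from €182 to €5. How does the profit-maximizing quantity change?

AVC = 56 - 20x + 2x^2, minimized at x = 5 where min AVC = €6. MC = 56 - 40x + 6x^2.
With P = €182 above the shutdown price, P = MC gives x = 9.
At P = €5 < min AVC = €6, price no longer covers variable cost at any output, so the firm shuts down: x = 0.

Output falls from 9 to 0 (the firm shuts down)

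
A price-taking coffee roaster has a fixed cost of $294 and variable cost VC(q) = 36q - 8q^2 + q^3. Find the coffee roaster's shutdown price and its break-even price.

AVC = 36 - 8q + q^2; minimized at q = 4, giving min AVC = $20. That is the shutdown price.
ATC = 294/q + 36 - 8q + q^2. Setting dATC/dq = −294/q^2 − 8 + 2q = 0 gives q = 7 (since 2·7^3 − 8·7^2 = 294).
min ATC = 294/7 + 36 − 8·7 + 7^2 = $71. That is the break-even price.
Between these two prices the firm operates at a loss; above $71 it earns a profit.

Shutdown price = $20; break-even price = $71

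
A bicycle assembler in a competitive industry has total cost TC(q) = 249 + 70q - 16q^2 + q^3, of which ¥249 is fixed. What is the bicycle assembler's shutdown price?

¥6 per unit

The shutdown price is the minimum of AVC. VC = 70q - 16q^2 + q^3, so AVC = 70 - 16q + q^2.
At the minimum of AVC, MC = AVC. MC = 70 - 32q + 3q^2; setting MC = AVC gives 2q^2 - 16q = 0, so q = 8. min AVC = 6.
So the shutdown price is ¥6.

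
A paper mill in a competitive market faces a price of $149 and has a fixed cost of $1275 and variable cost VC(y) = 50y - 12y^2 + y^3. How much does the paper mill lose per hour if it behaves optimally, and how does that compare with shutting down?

Profit = -$65 at y = 11

AVC = 50 - 12y + y^2 has its minimum $14 at y = 6; price $149 clears that bar, so the firm operates.
MC = 50 - 24y + 3y^2. Setting P = MC and taking the root on the rising branch gives y* = 11.
TR = 149·11 = 1639. TC = 1275 + 429 = 1704. Profit = 1639 − 1704 = -$65.
That loss of $65 beats the $1275 the firm would lose by shutting down; producing recovers $1210 of fixed cost.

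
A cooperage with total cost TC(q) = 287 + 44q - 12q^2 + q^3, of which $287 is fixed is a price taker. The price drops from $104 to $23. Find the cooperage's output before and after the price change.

Output falls from 10 to 7

AVC = 44 - 12q + q^2, minimized at q = 6 where min AVC = $8. MC = 44 - 24q + 3q^2.
At P = $104 ≥ min AVC, set P = MC on the rising branch: q = 10.
At P = $23 ≥ min AVC, set P = MC: q = 7. The firm stays open but cuts output.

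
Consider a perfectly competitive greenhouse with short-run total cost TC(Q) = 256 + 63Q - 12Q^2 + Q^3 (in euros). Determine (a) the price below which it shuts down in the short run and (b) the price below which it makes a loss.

Shutdown price = €27; break-even price = €63

AVC = 63 - 12Q + Q^2; minimized at Q = 6, giving min AVC = €27. That is the shutdown price.
ATC = 256/Q + 63 - 12Q + Q^2. Setting dATC/dQ = −256/Q^2 − 12 + 2Q = 0 gives Q = 8 (since 2·8^3 − 12·8^2 = 256).
min ATC = 256/8 + 63 − 12·8 + 8^2 = €63. That is the break-even price.
Between these two prices the firm operates at a loss; above €63 it earns a profit.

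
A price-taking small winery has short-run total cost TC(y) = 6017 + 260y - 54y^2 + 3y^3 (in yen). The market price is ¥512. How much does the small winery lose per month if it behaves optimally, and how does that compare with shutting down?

Profit = -¥137 at y = 14

AVC = 260 - 54y + 3y^2; min AVC = ¥17 at y = 9. Since P = ¥512 ≥ min AVC, the firm produces.
With MC = 260 - 108y + 9y^2, P = MC on the upward-sloping part at y* = 14.
TR = 512·14 = 7168. TC = 6017 + 1288 = 7305. Profit = 7168 − 7305 = -¥137.
That loss of ¥137 beats the ¥6017 the firm would lose by shutting down; producing recovers ¥5880 of fixed cost.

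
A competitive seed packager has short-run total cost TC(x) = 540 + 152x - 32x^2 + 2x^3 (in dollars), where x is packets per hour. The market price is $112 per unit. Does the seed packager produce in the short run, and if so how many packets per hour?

Produce at x = 10

Variable cost is VC = 152x - 32x^2 + 2x^3, so AVC = VC/x = 152 - 32x + 2x^2 and MC = dTC/dx = 152 - 64x + 6x^2.
The AVC parabola has its vertex at x = 32/4 = 8, where AVC = 152 - 32·8 + 2·8^2 = $24.
Since P = $112 ≥ min AVC = $24, price covers variable cost and the firm should produce.
P = MC gives 40 - 64x + 6x^2 = 0, with roots 2/3 and 10. Take the larger (rising MC): x* = 10.
Check: AVC at x = 10 is $32 ≤ P, so revenue covers variable cost.
Profit = P·x − TC = 112·10 − 860 = $260.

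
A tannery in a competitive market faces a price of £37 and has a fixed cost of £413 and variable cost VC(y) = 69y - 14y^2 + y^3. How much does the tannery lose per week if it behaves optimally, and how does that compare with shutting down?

AVC = 69 - 14y + y^2 has its minimum £20 at y = 7; price £37 clears that bar, so the firm operates.
MC = 69 - 28y + 3y^2. Setting P = MC and taking the root on the rising branch gives y* = 8.
TR = 37·8 = 296. TC = 413 + 168 = 581. Profit = 296 − 581 = -£285.
Shutting down would mean losing the fixed cost of £413, so operating at a loss of £285 is better by £128.

Profit = -£285 at y = 8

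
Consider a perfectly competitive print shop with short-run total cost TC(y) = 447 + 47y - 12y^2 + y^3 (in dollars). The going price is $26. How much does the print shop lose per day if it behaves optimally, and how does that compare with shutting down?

AVC = 47 - 12y + y^2 has its minimum $11 at y = 6; price $26 clears that bar, so the firm operates.
With MC = 47 - 24y + 3y^2, P = MC on the upward-sloping part at y* = 7.
TR = 26·7 = 182. TC = 447 + 84 = 531. Profit = 182 − 531 = -$349.
That loss of $349 beats the $447 the firm would lose by shutting down; producing recovers $98 of fixed cost.

Profit = -$349 at y = 7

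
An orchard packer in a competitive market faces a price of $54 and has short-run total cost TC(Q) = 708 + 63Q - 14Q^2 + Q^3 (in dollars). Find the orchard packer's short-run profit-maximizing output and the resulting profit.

Profit = -$384 at Q = 9

AVC = 63 - 14Q + Q^2; min AVC = $14 at Q = 7. Since P = $54 ≥ min AVC, the firm produces.
With MC = 63 - 28Q + 3Q^2, P = MC on the upward-sloping part at Q* = 9.
TR = 54·9 = 486. TC = 708 + 162 = 870. Profit = 486 − 870 = -$384.
Shutting down would mean losing the fixed cost of $708, so operating at a loss of $384 is better by $324.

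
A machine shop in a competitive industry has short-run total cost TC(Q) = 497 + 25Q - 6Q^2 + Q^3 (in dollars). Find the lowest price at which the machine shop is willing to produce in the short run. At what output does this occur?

Short-run supply begins at min AVC. From VC = 25Q - 6Q^2 + Q^3, AVC = 25 - 6Q + Q^2.
At the minimum of AVC, MC = AVC. MC = 25 - 12Q + 3Q^2; setting MC = AVC gives 2Q^2 - 6Q = 0, so Q = 3. min AVC = 16.
For P < $16 the firm produces nothing.

$16 per unit, at Q = 3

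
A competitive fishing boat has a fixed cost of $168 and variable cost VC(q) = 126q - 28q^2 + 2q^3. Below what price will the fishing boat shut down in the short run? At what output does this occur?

$28 per unit, at q = 7

The firm shuts down when price falls below the minimum of average variable cost. AVC = VC/q = 126 - 28q + 2q^2.
dAVC/dq = -28 + 4q = 0 gives q = 7. min AVC = 126 - 28·7 + 2·7^2 = 28.
The firm shuts down for any P below $28.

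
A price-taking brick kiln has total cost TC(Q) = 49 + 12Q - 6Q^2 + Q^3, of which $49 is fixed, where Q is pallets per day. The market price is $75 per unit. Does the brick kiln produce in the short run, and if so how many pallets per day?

Produce at Q = 7

Variable cost is VC = 12Q - 6Q^2 + Q^3, so AVC = VC/Q = 12 - 6Q + Q^2 and MC = dTC/dQ = 12 - 12Q + 3Q^2.
The AVC parabola has its vertex at Q = 6/2 = 3, where AVC = 12 - 6·3 + 3^2 = $3.
Because $75 ≥ $3, revenue can cover variable cost; the firm operates.
Solving P = MC: -63 - 12Q + 3Q^2 = 0 ⇒ Q = -3 or 7. On the upward-sloping branch, Q* = 7.
Check: AVC at Q = 7 is $19 ≤ P, so revenue covers variable cost.
Profit = P·Q − TC = 75·7 − 182 = $343.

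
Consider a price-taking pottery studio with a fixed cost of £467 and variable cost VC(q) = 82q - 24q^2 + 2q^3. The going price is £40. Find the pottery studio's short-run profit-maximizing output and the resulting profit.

Profit = -£271 at q = 7

AVC = 82 - 24q + 2q^2 has its minimum £10 at q = 6; price £40 clears that bar, so the firm operates.
With MC = 82 - 48q + 6q^2, P = MC on the upward-sloping part at q* = 7.
TR = 40·7 = 280. TC = 467 + 84 = 551. Profit = 280 − 551 = -£271.
That loss of £271 beats the £467 the firm would lose by shutting down; producing recovers £196 of fixed cost.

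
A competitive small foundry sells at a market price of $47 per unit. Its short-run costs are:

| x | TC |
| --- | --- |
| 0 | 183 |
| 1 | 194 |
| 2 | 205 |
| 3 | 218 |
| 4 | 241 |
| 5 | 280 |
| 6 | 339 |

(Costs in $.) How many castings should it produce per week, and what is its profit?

Compute π = P·x − TC at each output: x=0: -183; x=1: -147; x=2: -111; x=3: -77; x=4: -53; x=5: -45; x=6: -57.
Profit is maximized at x = 5. AVC there is 97/5 = $19.40 ≤ P, so producing beats shutting down (which would give -$183).

x = 5; profit = -$45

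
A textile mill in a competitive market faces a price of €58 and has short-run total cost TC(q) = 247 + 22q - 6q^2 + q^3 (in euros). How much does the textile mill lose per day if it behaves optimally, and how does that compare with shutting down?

AVC = 22 - 6q + q^2 has its minimum €13 at q = 3; price €58 clears that bar, so the firm operates.
MC = 22 - 12q + 3q^2. Setting P = MC and taking the root on the rising branch gives q* = 6.
TR = 58·6 = 348. TC = 247 + 132 = 379. Profit = 348 − 379 = -€31.
That loss of €31 beats the €247 the firm would lose by shutting down; producing recovers €216 of fixed cost.

Profit = -€31 at q = 6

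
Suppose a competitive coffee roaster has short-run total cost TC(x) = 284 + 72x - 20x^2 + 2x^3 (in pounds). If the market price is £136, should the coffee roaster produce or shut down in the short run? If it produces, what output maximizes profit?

From TC, MC = TC'(x) = 72 - 40x + 6x^2 and AVC = VC/x = 72 - 20x + 2x^2.
The AVC parabola has its vertex at x = 20/4 = 5, where AVC = 72 - 20·5 + 2·5^2 = £22.
P = £136 exceeds min AVC = £22, so the firm stays open.
Solving P = MC: -64 - 40x + 6x^2 = 0 ⇒ x = -4/3 or 8. On the upward-sloping branch, x* = 8.
Check: AVC at x = 8 is £40 ≤ P, so revenue covers variable cost.
Profit = P·x − TC = 136·8 − 604 = £484.

Produce at x = 8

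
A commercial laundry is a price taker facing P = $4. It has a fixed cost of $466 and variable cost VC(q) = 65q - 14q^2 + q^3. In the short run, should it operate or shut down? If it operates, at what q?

Shut down

From TC, MC = TC'(q) = 65 - 28q + 3q^2 and AVC = VC/q = 65 - 14q + q^2.
The AVC parabola has its vertex at q = 14/2 = 7, where AVC = 65 - 14·7 + 7^2 = $16.
Since P = $4 < min AVC = $16, price fails to cover variable cost at any output.
Shutting down limits the loss to fixed cost, $466.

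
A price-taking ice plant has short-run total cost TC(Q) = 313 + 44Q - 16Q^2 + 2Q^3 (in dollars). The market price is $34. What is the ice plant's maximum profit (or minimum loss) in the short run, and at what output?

Profit = -$213 at Q = 5

AVC = 44 - 16Q + 2Q^2; min AVC = $12 at Q = 4. Since P = $34 ≥ min AVC, the firm produces.
MC = 44 - 32Q + 6Q^2. Setting P = MC and taking the root on the rising branch gives Q* = 5.
TR = 34·5 = 170. TC = 313 + 70 = 383. Profit = 170 − 383 = -$213.
That loss of $213 beats the $313 the firm would lose by shutting down; producing recovers $100 of fixed cost.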